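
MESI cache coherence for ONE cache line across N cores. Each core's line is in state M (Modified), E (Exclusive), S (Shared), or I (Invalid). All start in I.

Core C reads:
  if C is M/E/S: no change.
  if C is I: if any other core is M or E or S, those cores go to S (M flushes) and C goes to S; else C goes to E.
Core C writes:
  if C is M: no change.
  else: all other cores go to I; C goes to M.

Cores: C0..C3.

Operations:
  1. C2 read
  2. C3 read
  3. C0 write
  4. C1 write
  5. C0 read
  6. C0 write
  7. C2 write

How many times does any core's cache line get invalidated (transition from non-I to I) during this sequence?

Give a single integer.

Answer: 5

Derivation:
Op 1: C2 read [C2 read from I: no other sharers -> C2=E (exclusive)] -> [I,I,E,I] (invalidations this op: 0; running total: 0)
Op 2: C3 read [C3 read from I: others=['C2=E'] -> C3=S, others downsized to S] -> [I,I,S,S] (invalidations this op: 0; running total: 0)
Op 3: C0 write [C0 write: invalidate ['C2=S', 'C3=S'] -> C0=M] -> [M,I,I,I] (invalidations this op: 2; running total: 2)
Op 4: C1 write [C1 write: invalidate ['C0=M'] -> C1=M] -> [I,M,I,I] (invalidations this op: 1; running total: 3)
Op 5: C0 read [C0 read from I: others=['C1=M'] -> C0=S, others downsized to S] -> [S,S,I,I] (invalidations this op: 0; running total: 3)
Op 6: C0 write [C0 write: invalidate ['C1=S'] -> C0=M] -> [M,I,I,I] (invalidations this op: 1; running total: 4)
Op 7: C2 write [C2 write: invalidate ['C0=M'] -> C2=M] -> [I,I,M,I] (invalidations this op: 1; running total: 5)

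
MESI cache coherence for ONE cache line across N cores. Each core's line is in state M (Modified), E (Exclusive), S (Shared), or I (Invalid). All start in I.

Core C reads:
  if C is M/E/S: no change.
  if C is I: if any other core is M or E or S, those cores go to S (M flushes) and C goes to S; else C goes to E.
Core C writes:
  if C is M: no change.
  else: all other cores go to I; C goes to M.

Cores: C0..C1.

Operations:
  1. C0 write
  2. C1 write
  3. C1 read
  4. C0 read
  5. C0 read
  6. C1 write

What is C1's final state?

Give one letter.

Answer: M

Derivation:
Op 1: C0 write [C0 write: invalidate none -> C0=M] -> [M,I]
Op 2: C1 write [C1 write: invalidate ['C0=M'] -> C1=M] -> [I,M]
Op 3: C1 read [C1 read: already in M, no change] -> [I,M]
Op 4: C0 read [C0 read from I: others=['C1=M'] -> C0=S, others downsized to S] -> [S,S]
Op 5: C0 read [C0 read: already in S, no change] -> [S,S]
Op 6: C1 write [C1 write: invalidate ['C0=S'] -> C1=M] -> [I,M]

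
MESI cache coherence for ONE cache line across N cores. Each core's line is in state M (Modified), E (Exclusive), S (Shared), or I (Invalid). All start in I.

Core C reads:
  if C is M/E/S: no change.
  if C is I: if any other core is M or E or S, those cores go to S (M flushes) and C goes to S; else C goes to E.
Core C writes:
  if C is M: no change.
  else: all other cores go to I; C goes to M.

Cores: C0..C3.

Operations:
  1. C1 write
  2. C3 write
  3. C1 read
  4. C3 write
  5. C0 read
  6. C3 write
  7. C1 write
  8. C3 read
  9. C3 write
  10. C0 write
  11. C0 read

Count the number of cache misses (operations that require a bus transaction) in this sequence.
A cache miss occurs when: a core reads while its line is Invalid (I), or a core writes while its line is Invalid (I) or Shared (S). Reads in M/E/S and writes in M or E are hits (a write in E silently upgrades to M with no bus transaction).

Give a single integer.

Op 1: C1 write [C1 write: invalidate none -> C1=M] -> [I,M,I,I] [MISS #1: write from I]
Op 2: C3 write [C3 write: invalidate ['C1=M'] -> C3=M] -> [I,I,I,M] [MISS #2: write from I]
Op 3: C1 read [C1 read from I: others=['C3=M'] -> C1=S, others downsized to S] -> [I,S,I,S] [MISS #3: read from I]
Op 4: C3 write [C3 write: invalidate ['C1=S'] -> C3=M] -> [I,I,I,M] [MISS #4: write from S]
Op 5: C0 read [C0 read from I: others=['C3=M'] -> C0=S, others downsized to S] -> [S,I,I,S] [MISS #5: read from I]
Op 6: C3 write [C3 write: invalidate ['C0=S'] -> C3=M] -> [I,I,I,M] [MISS #6: write from S]
Op 7: C1 write [C1 write: invalidate ['C3=M'] -> C1=M] -> [I,M,I,I] [MISS #7: write from I]
Op 8: C3 read [C3 read from I: others=['C1=M'] -> C3=S, others downsized to S] -> [I,S,I,S] [MISS #8: read from I]
Op 9: C3 write [C3 write: invalidate ['C1=S'] -> C3=M] -> [I,I,I,M] [MISS #9: write from S]
Op 10: C0 write [C0 write: invalidate ['C3=M'] -> C0=M] -> [M,I,I,I] [MISS #10: write from I]
Op 11: C0 read [C0 read: already in M, no change] -> [M,I,I,I] [hit: read from M]

Answer: 10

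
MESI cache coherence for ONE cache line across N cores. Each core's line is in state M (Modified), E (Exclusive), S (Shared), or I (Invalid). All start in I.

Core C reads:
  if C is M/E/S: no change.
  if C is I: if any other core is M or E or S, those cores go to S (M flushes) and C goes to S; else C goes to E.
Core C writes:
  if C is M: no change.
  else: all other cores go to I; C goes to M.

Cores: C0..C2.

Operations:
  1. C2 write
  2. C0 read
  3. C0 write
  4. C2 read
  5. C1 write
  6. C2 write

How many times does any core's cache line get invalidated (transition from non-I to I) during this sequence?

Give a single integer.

Op 1: C2 write [C2 write: invalidate none -> C2=M] -> [I,I,M] (invalidations this op: 0; running total: 0)
Op 2: C0 read [C0 read from I: others=['C2=M'] -> C0=S, others downsized to S] -> [S,I,S] (invalidations this op: 0; running total: 0)
Op 3: C0 write [C0 write: invalidate ['C2=S'] -> C0=M] -> [M,I,I] (invalidations this op: 1; running total: 1)
Op 4: C2 read [C2 read from I: others=['C0=M'] -> C2=S, others downsized to S] -> [S,I,S] (invalidations this op: 0; running total: 1)
Op 5: C1 write [C1 write: invalidate ['C0=S', 'C2=S'] -> C1=M] -> [I,M,I] (invalidations this op: 2; running total: 3)
Op 6: C2 write [C2 write: invalidate ['C1=M'] -> C2=M] -> [I,I,M] (invalidations this op: 1; running total: 4)

Answer: 4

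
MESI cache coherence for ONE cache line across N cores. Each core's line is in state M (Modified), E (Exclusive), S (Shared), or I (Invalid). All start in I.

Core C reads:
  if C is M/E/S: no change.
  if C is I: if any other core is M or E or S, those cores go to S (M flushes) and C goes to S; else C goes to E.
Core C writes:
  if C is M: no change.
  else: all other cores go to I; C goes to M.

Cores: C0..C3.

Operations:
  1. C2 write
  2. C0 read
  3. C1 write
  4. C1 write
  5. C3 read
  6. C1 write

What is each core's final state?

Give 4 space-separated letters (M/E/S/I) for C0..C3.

Op 1: C2 write [C2 write: invalidate none -> C2=M] -> [I,I,M,I]
Op 2: C0 read [C0 read from I: others=['C2=M'] -> C0=S, others downsized to S] -> [S,I,S,I]
Op 3: C1 write [C1 write: invalidate ['C0=S', 'C2=S'] -> C1=M] -> [I,M,I,I]
Op 4: C1 write [C1 write: already M (modified), no change] -> [I,M,I,I]
Op 5: C3 read [C3 read from I: others=['C1=M'] -> C3=S, others downsized to S] -> [I,S,I,S]
Op 6: C1 write [C1 write: invalidate ['C3=S'] -> C1=M] -> [I,M,I,I]

Answer: I M I I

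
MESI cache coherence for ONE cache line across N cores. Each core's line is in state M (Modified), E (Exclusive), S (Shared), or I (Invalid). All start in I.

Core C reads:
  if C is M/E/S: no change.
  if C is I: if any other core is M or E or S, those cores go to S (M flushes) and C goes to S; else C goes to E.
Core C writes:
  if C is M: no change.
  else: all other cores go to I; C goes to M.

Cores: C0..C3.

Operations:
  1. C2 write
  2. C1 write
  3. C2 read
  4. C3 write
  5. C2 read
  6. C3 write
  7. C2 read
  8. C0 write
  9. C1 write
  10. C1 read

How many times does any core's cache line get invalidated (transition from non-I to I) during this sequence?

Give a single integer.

Op 1: C2 write [C2 write: invalidate none -> C2=M] -> [I,I,M,I] (invalidations this op: 0; running total: 0)
Op 2: C1 write [C1 write: invalidate ['C2=M'] -> C1=M] -> [I,M,I,I] (invalidations this op: 1; running total: 1)
Op 3: C2 read [C2 read from I: others=['C1=M'] -> C2=S, others downsized to S] -> [I,S,S,I] (invalidations this op: 0; running total: 1)
Op 4: C3 write [C3 write: invalidate ['C1=S', 'C2=S'] -> C3=M] -> [I,I,I,M] (invalidations this op: 2; running total: 3)
Op 5: C2 read [C2 read from I: others=['C3=M'] -> C2=S, others downsized to S] -> [I,I,S,S] (invalidations this op: 0; running total: 3)
Op 6: C3 write [C3 write: invalidate ['C2=S'] -> C3=M] -> [I,I,I,M] (invalidations this op: 1; running total: 4)
Op 7: C2 read [C2 read from I: others=['C3=M'] -> C2=S, others downsized to S] -> [I,I,S,S] (invalidations this op: 0; running total: 4)
Op 8: C0 write [C0 write: invalidate ['C2=S', 'C3=S'] -> C0=M] -> [M,I,I,I] (invalidations this op: 2; running total: 6)
Op 9: C1 write [C1 write: invalidate ['C0=M'] -> C1=M] -> [I,M,I,I] (invalidations this op: 1; running total: 7)
Op 10: C1 read [C1 read: already in M, no change] -> [I,M,I,I] (invalidations this op: 0; running total: 7)

Answer: 7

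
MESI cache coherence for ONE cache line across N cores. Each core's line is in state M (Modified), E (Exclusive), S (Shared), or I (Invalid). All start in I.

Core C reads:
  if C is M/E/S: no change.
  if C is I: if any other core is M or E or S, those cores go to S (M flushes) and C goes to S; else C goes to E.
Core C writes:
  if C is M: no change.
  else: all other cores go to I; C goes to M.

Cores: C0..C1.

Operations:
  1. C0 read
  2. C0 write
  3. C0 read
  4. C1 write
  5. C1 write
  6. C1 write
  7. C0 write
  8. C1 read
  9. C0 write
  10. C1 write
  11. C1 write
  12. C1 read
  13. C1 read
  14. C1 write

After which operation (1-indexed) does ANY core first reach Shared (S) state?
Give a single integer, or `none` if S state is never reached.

Op 1: C0 read [C0 read from I: no other sharers -> C0=E (exclusive)] -> [E,I]
Op 2: C0 write [C0 write: invalidate none -> C0=M] -> [M,I]
Op 3: C0 read [C0 read: already in M, no change] -> [M,I]
Op 4: C1 write [C1 write: invalidate ['C0=M'] -> C1=M] -> [I,M]
Op 5: C1 write [C1 write: already M (modified), no change] -> [I,M]
Op 6: C1 write [C1 write: already M (modified), no change] -> [I,M]
Op 7: C0 write [C0 write: invalidate ['C1=M'] -> C0=M] -> [M,I]
Op 8: C1 read [C1 read from I: others=['C0=M'] -> C1=S, others downsized to S] -> [S,S]
  -> First S state at op 8; remaining ops need not be traced.

Answer: 8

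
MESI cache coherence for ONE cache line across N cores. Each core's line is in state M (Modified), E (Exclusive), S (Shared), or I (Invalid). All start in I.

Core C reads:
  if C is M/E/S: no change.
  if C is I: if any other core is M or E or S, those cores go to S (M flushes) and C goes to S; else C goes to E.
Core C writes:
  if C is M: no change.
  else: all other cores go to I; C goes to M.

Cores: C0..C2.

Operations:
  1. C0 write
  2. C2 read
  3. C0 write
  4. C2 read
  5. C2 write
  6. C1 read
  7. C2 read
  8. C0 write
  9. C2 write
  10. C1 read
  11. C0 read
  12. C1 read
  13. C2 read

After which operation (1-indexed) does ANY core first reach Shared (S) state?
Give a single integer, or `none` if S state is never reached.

Answer: 2

Derivation:
Op 1: C0 write [C0 write: invalidate none -> C0=M] -> [M,I,I]
Op 2: C2 read [C2 read from I: others=['C0=M'] -> C2=S, others downsized to S] -> [S,I,S]
  -> First S state at op 2; remaining ops need not be traced.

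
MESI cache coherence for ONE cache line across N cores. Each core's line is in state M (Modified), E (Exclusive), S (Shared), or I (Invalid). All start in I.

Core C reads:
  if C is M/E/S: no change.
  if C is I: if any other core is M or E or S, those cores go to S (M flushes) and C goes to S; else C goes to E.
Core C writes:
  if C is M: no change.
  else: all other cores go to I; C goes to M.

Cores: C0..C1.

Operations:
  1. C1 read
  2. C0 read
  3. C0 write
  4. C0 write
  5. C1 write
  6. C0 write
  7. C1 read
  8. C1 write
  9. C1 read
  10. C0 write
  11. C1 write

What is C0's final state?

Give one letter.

Op 1: C1 read [C1 read from I: no other sharers -> C1=E (exclusive)] -> [I,E]
Op 2: C0 read [C0 read from I: others=['C1=E'] -> C0=S, others downsized to S] -> [S,S]
Op 3: C0 write [C0 write: invalidate ['C1=S'] -> C0=M] -> [M,I]
Op 4: C0 write [C0 write: already M (modified), no change] -> [M,I]
Op 5: C1 write [C1 write: invalidate ['C0=M'] -> C1=M] -> [I,M]
Op 6: C0 write [C0 write: invalidate ['C1=M'] -> C0=M] -> [M,I]
Op 7: C1 read [C1 read from I: others=['C0=M'] -> C1=S, others downsized to S] -> [S,S]
Op 8: C1 write [C1 write: invalidate ['C0=S'] -> C1=M] -> [I,M]
Op 9: C1 read [C1 read: already in M, no change] -> [I,M]
Op 10: C0 write [C0 write: invalidate ['C1=M'] -> C0=M] -> [M,I]
Op 11: C1 write [C1 write: invalidate ['C0=M'] -> C1=M] -> [I,M]

Answer: I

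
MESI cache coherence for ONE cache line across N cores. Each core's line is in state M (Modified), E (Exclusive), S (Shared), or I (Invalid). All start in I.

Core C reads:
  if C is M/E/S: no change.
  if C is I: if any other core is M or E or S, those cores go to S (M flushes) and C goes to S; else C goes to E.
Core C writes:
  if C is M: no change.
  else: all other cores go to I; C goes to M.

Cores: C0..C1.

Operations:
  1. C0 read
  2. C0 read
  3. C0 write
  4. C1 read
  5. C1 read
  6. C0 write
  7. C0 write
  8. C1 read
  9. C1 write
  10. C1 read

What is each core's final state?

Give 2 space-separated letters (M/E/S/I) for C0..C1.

Op 1: C0 read [C0 read from I: no other sharers -> C0=E (exclusive)] -> [E,I]
Op 2: C0 read [C0 read: already in E, no change] -> [E,I]
Op 3: C0 write [C0 write: invalidate none -> C0=M] -> [M,I]
Op 4: C1 read [C1 read from I: others=['C0=M'] -> C1=S, others downsized to S] -> [S,S]
Op 5: C1 read [C1 read: already in S, no change] -> [S,S]
Op 6: C0 write [C0 write: invalidate ['C1=S'] -> C0=M] -> [M,I]
Op 7: C0 write [C0 write: already M (modified), no change] -> [M,I]
Op 8: C1 read [C1 read from I: others=['C0=M'] -> C1=S, others downsized to S] -> [S,S]
Op 9: C1 write [C1 write: invalidate ['C0=S'] -> C1=M] -> [I,M]
Op 10: C1 read [C1 read: already in M, no change] -> [I,M]

Answer: I M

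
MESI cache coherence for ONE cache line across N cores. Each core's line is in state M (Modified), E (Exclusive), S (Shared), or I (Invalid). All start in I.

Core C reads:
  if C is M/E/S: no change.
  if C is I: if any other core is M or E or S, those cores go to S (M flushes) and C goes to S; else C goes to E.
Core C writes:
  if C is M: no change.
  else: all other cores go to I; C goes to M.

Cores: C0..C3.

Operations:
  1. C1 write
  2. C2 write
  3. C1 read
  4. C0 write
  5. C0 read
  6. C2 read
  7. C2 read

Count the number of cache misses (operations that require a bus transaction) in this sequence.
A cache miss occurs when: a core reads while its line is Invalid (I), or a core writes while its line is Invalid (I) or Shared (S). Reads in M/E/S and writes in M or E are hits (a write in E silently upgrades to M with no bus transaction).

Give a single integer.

Op 1: C1 write [C1 write: invalidate none -> C1=M] -> [I,M,I,I] [MISS #1: write from I]
Op 2: C2 write [C2 write: invalidate ['C1=M'] -> C2=M] -> [I,I,M,I] [MISS #2: write from I]
Op 3: C1 read [C1 read from I: others=['C2=M'] -> C1=S, others downsized to S] -> [I,S,S,I] [MISS #3: read from I]
Op 4: C0 write [C0 write: invalidate ['C1=S', 'C2=S'] -> C0=M] -> [M,I,I,I] [MISS #4: write from I]
Op 5: C0 read [C0 read: already in M, no change] -> [M,I,I,I] [hit: read from M]
Op 6: C2 read [C2 read from I: others=['C0=M'] -> C2=S, others downsized to S] -> [S,I,S,I] [MISS #5: read from I]
Op 7: C2 read [C2 read: already in S, no change] -> [S,I,S,I] [hit: read from S]

Answer: 5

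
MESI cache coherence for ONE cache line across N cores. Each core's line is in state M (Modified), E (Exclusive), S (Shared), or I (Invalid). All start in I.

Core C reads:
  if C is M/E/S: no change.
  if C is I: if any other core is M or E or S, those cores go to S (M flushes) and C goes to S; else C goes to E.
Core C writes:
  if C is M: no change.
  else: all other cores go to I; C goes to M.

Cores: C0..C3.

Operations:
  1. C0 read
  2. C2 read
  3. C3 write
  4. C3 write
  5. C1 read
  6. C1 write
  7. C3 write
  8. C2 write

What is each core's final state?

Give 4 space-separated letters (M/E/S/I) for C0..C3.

Answer: I I M I

Derivation:
Op 1: C0 read [C0 read from I: no other sharers -> C0=E (exclusive)] -> [E,I,I,I]
Op 2: C2 read [C2 read from I: others=['C0=E'] -> C2=S, others downsized to S] -> [S,I,S,I]
Op 3: C3 write [C3 write: invalidate ['C0=S', 'C2=S'] -> C3=M] -> [I,I,I,M]
Op 4: C3 write [C3 write: already M (modified), no change] -> [I,I,I,M]
Op 5: C1 read [C1 read from I: others=['C3=M'] -> C1=S, others downsized to S] -> [I,S,I,S]
Op 6: C1 write [C1 write: invalidate ['C3=S'] -> C1=M] -> [I,M,I,I]
Op 7: C3 write [C3 write: invalidate ['C1=M'] -> C3=M] -> [I,I,I,M]
Op 8: C2 write [C2 write: invalidate ['C3=M'] -> C2=M] -> [I,I,M,I]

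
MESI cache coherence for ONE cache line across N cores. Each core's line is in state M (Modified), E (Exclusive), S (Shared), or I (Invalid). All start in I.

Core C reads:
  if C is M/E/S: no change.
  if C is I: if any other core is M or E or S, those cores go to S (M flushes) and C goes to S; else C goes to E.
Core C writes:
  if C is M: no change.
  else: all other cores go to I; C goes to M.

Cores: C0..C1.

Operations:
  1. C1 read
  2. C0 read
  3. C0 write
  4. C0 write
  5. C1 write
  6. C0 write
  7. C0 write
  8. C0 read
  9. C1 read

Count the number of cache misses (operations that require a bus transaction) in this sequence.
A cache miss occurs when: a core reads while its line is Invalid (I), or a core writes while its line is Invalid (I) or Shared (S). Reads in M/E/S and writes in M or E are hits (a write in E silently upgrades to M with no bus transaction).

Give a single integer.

Op 1: C1 read [C1 read from I: no other sharers -> C1=E (exclusive)] -> [I,E] [MISS #1: read from I]
Op 2: C0 read [C0 read from I: others=['C1=E'] -> C0=S, others downsized to S] -> [S,S] [MISS #2: read from I]
Op 3: C0 write [C0 write: invalidate ['C1=S'] -> C0=M] -> [M,I] [MISS #3: write from S]
Op 4: C0 write [C0 write: already M (modified), no change] -> [M,I] [hit: write from M]
Op 5: C1 write [C1 write: invalidate ['C0=M'] -> C1=M] -> [I,M] [MISS #4: write from I]
Op 6: C0 write [C0 write: invalidate ['C1=M'] -> C0=M] -> [M,I] [MISS #5: write from I]
Op 7: C0 write [C0 write: already M (modified), no change] -> [M,I] [hit: write from M]
Op 8: C0 read [C0 read: already in M, no change] -> [M,I] [hit: read from M]
Op 9: C1 read [C1 read from I: others=['C0=M'] -> C1=S, others downsized to S] -> [S,S] [MISS #6: read from I]

Answer: 6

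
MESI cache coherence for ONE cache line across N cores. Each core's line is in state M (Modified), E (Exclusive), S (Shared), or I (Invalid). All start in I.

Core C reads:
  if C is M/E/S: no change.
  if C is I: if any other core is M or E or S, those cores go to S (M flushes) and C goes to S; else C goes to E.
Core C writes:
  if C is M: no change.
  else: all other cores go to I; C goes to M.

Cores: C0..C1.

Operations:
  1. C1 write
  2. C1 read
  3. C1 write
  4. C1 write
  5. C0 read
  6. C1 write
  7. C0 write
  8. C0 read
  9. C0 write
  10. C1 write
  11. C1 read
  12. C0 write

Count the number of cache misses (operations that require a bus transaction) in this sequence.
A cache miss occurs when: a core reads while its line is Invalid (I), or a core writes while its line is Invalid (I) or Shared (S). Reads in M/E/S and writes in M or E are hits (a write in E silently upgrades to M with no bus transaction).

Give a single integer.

Op 1: C1 write [C1 write: invalidate none -> C1=M] -> [I,M] [MISS #1: write from I]
Op 2: C1 read [C1 read: already in M, no change] -> [I,M] [hit: read from M]
Op 3: C1 write [C1 write: already M (modified), no change] -> [I,M] [hit: write from M]
Op 4: C1 write [C1 write: already M (modified), no change] -> [I,M] [hit: write from M]
Op 5: C0 read [C0 read from I: others=['C1=M'] -> C0=S, others downsized to S] -> [S,S] [MISS #2: read from I]
Op 6: C1 write [C1 write: invalidate ['C0=S'] -> C1=M] -> [I,M] [MISS #3: write from S]
Op 7: C0 write [C0 write: invalidate ['C1=M'] -> C0=M] -> [M,I] [MISS #4: write from I]
Op 8: C0 read [C0 read: already in M, no change] -> [M,I] [hit: read from M]
Op 9: C0 write [C0 write: already M (modified), no change] -> [M,I] [hit: write from M]
Op 10: C1 write [C1 write: invalidate ['C0=M'] -> C1=M] -> [I,M] [MISS #5: write from I]
Op 11: C1 read [C1 read: already in M, no change] -> [I,M] [hit: read from M]
Op 12: C0 write [C0 write: invalidate ['C1=M'] -> C0=M] -> [M,I] [MISS #6: write from I]

Answer: 6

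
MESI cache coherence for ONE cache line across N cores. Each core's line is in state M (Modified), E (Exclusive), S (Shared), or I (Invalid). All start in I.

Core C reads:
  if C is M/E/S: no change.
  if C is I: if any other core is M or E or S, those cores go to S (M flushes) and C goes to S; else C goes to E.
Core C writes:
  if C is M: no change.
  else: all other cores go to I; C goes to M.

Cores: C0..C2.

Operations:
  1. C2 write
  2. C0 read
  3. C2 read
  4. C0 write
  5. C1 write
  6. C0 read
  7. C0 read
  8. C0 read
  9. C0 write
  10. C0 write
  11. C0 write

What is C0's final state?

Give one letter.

Answer: M

Derivation:
Op 1: C2 write [C2 write: invalidate none -> C2=M] -> [I,I,M]
Op 2: C0 read [C0 read from I: others=['C2=M'] -> C0=S, others downsized to S] -> [S,I,S]
Op 3: C2 read [C2 read: already in S, no change] -> [S,I,S]
Op 4: C0 write [C0 write: invalidate ['C2=S'] -> C0=M] -> [M,I,I]
Op 5: C1 write [C1 write: invalidate ['C0=M'] -> C1=M] -> [I,M,I]
Op 6: C0 read [C0 read from I: others=['C1=M'] -> C0=S, others downsized to S] -> [S,S,I]
Op 7: C0 read [C0 read: already in S, no change] -> [S,S,I]
Op 8: C0 read [C0 read: already in S, no change] -> [S,S,I]
Op 9: C0 write [C0 write: invalidate ['C1=S'] -> C0=M] -> [M,I,I]
Op 10: C0 write [C0 write: already M (modified), no change] -> [M,I,I]
Op 11: C0 write [C0 write: already M (modified), no change] -> [M,I,I]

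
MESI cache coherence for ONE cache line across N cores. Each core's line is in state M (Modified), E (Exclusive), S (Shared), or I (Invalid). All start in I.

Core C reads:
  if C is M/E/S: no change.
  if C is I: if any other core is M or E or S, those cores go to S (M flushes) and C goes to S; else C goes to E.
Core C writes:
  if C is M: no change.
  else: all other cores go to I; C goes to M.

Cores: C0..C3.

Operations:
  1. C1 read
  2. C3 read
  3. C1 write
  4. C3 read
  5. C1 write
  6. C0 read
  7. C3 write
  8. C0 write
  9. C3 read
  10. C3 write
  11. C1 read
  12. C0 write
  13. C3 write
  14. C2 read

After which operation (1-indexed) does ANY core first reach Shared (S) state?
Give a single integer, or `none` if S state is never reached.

Op 1: C1 read [C1 read from I: no other sharers -> C1=E (exclusive)] -> [I,E,I,I]
Op 2: C3 read [C3 read from I: others=['C1=E'] -> C3=S, others downsized to S] -> [I,S,I,S]
  -> First S state at op 2; remaining ops need not be traced.

Answer: 2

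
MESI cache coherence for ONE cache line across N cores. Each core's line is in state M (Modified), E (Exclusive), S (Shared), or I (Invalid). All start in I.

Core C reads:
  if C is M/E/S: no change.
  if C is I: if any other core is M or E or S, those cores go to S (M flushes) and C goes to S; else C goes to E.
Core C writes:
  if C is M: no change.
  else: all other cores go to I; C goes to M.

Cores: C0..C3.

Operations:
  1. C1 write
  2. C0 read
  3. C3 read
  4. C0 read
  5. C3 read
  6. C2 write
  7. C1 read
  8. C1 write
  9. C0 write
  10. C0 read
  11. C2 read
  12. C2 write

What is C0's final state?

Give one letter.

Answer: I

Derivation:
Op 1: C1 write [C1 write: invalidate none -> C1=M] -> [I,M,I,I]
Op 2: C0 read [C0 read from I: others=['C1=M'] -> C0=S, others downsized to S] -> [S,S,I,I]
Op 3: C3 read [C3 read from I: others=['C0=S', 'C1=S'] -> C3=S, others downsized to S] -> [S,S,I,S]
Op 4: C0 read [C0 read: already in S, no change] -> [S,S,I,S]
Op 5: C3 read [C3 read: already in S, no change] -> [S,S,I,S]
Op 6: C2 write [C2 write: invalidate ['C0=S', 'C1=S', 'C3=S'] -> C2=M] -> [I,I,M,I]
Op 7: C1 read [C1 read from I: others=['C2=M'] -> C1=S, others downsized to S] -> [I,S,S,I]
Op 8: C1 write [C1 write: invalidate ['C2=S'] -> C1=M] -> [I,M,I,I]
Op 9: C0 write [C0 write: invalidate ['C1=M'] -> C0=M] -> [M,I,I,I]
Op 10: C0 read [C0 read: already in M, no change] -> [M,I,I,I]
Op 11: C2 read [C2 read from I: others=['C0=M'] -> C2=S, others downsized to S] -> [S,I,S,I]
Op 12: C2 write [C2 write: invalidate ['C0=S'] -> C2=M] -> [I,I,M,I]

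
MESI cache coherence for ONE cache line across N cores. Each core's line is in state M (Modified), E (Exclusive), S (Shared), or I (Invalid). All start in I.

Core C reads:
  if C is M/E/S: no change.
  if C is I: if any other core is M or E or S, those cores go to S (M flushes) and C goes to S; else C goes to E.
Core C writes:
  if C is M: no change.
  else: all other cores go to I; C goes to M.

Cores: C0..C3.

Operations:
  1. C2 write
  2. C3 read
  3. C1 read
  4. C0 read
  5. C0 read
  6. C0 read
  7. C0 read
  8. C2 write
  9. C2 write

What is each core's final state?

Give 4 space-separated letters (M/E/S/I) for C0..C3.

Answer: I I M I

Derivation:
Op 1: C2 write [C2 write: invalidate none -> C2=M] -> [I,I,M,I]
Op 2: C3 read [C3 read from I: others=['C2=M'] -> C3=S, others downsized to S] -> [I,I,S,S]
Op 3: C1 read [C1 read from I: others=['C2=S', 'C3=S'] -> C1=S, others downsized to S] -> [I,S,S,S]
Op 4: C0 read [C0 read from I: others=['C1=S', 'C2=S', 'C3=S'] -> C0=S, others downsized to S] -> [S,S,S,S]
Op 5: C0 read [C0 read: already in S, no change] -> [S,S,S,S]
Op 6: C0 read [C0 read: already in S, no change] -> [S,S,S,S]
Op 7: C0 read [C0 read: already in S, no change] -> [S,S,S,S]
Op 8: C2 write [C2 write: invalidate ['C0=S', 'C1=S', 'C3=S'] -> C2=M] -> [I,I,M,I]
Op 9: C2 write [C2 write: already M (modified), no change] -> [I,I,M,I]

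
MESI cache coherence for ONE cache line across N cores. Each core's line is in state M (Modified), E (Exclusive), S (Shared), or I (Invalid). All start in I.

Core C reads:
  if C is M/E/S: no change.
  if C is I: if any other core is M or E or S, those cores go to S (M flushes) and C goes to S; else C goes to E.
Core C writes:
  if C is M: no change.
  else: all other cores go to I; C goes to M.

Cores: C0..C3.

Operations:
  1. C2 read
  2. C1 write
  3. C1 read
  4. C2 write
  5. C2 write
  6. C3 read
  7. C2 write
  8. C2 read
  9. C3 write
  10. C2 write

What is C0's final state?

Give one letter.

Op 1: C2 read [C2 read from I: no other sharers -> C2=E (exclusive)] -> [I,I,E,I]
Op 2: C1 write [C1 write: invalidate ['C2=E'] -> C1=M] -> [I,M,I,I]
Op 3: C1 read [C1 read: already in M, no change] -> [I,M,I,I]
Op 4: C2 write [C2 write: invalidate ['C1=M'] -> C2=M] -> [I,I,M,I]
Op 5: C2 write [C2 write: already M (modified), no change] -> [I,I,M,I]
Op 6: C3 read [C3 read from I: others=['C2=M'] -> C3=S, others downsized to S] -> [I,I,S,S]
Op 7: C2 write [C2 write: invalidate ['C3=S'] -> C2=M] -> [I,I,M,I]
Op 8: C2 read [C2 read: already in M, no change] -> [I,I,M,I]
Op 9: C3 write [C3 write: invalidate ['C2=M'] -> C3=M] -> [I,I,I,M]
Op 10: C2 write [C2 write: invalidate ['C3=M'] -> C2=M] -> [I,I,M,I]

Answer: I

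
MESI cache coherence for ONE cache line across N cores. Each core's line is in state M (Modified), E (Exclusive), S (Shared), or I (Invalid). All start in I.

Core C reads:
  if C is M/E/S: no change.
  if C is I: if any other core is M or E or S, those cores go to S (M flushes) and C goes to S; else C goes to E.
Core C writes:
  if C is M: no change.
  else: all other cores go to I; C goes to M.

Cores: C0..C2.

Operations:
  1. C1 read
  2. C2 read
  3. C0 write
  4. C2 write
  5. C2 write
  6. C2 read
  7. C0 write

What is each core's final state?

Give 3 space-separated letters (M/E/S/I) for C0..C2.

Op 1: C1 read [C1 read from I: no other sharers -> C1=E (exclusive)] -> [I,E,I]
Op 2: C2 read [C2 read from I: others=['C1=E'] -> C2=S, others downsized to S] -> [I,S,S]
Op 3: C0 write [C0 write: invalidate ['C1=S', 'C2=S'] -> C0=M] -> [M,I,I]
Op 4: C2 write [C2 write: invalidate ['C0=M'] -> C2=M] -> [I,I,M]
Op 5: C2 write [C2 write: already M (modified), no change] -> [I,I,M]
Op 6: C2 read [C2 read: already in M, no change] -> [I,I,M]
Op 7: C0 write [C0 write: invalidate ['C2=M'] -> C0=M] -> [M,I,I]

Answer: M I I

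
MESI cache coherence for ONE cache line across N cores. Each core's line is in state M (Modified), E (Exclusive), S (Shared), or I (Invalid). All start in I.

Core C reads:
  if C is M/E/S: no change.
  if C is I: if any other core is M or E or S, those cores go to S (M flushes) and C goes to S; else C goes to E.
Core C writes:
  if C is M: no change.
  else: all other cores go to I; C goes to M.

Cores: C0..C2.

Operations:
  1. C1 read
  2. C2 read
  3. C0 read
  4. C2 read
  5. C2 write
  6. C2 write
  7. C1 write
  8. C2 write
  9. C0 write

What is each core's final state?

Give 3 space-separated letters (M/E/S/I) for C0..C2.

Answer: M I I

Derivation:
Op 1: C1 read [C1 read from I: no other sharers -> C1=E (exclusive)] -> [I,E,I]
Op 2: C2 read [C2 read from I: others=['C1=E'] -> C2=S, others downsized to S] -> [I,S,S]
Op 3: C0 read [C0 read from I: others=['C1=S', 'C2=S'] -> C0=S, others downsized to S] -> [S,S,S]
Op 4: C2 read [C2 read: already in S, no change] -> [S,S,S]
Op 5: C2 write [C2 write: invalidate ['C0=S', 'C1=S'] -> C2=M] -> [I,I,M]
Op 6: C2 write [C2 write: already M (modified), no change] -> [I,I,M]
Op 7: C1 write [C1 write: invalidate ['C2=M'] -> C1=M] -> [I,M,I]
Op 8: C2 write [C2 write: invalidate ['C1=M'] -> C2=M] -> [I,I,M]
Op 9: C0 write [C0 write: invalidate ['C2=M'] -> C0=M] -> [M,I,I]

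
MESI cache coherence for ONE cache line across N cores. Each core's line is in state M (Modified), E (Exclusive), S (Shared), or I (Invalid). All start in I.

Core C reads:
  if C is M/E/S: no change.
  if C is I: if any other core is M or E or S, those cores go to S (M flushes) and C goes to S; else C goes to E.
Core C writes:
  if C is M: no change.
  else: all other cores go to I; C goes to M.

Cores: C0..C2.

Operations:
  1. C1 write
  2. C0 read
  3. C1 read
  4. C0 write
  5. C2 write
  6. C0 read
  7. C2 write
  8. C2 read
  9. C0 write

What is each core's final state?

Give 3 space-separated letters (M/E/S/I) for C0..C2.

Answer: M I I

Derivation:
Op 1: C1 write [C1 write: invalidate none -> C1=M] -> [I,M,I]
Op 2: C0 read [C0 read from I: others=['C1=M'] -> C0=S, others downsized to S] -> [S,S,I]
Op 3: C1 read [C1 read: already in S, no change] -> [S,S,I]
Op 4: C0 write [C0 write: invalidate ['C1=S'] -> C0=M] -> [M,I,I]
Op 5: C2 write [C2 write: invalidate ['C0=M'] -> C2=M] -> [I,I,M]
Op 6: C0 read [C0 read from I: others=['C2=M'] -> C0=S, others downsized to S] -> [S,I,S]
Op 7: C2 write [C2 write: invalidate ['C0=S'] -> C2=M] -> [I,I,M]
Op 8: C2 read [C2 read: already in M, no change] -> [I,I,M]
Op 9: C0 write [C0 write: invalidate ['C2=M'] -> C0=M] -> [M,I,I]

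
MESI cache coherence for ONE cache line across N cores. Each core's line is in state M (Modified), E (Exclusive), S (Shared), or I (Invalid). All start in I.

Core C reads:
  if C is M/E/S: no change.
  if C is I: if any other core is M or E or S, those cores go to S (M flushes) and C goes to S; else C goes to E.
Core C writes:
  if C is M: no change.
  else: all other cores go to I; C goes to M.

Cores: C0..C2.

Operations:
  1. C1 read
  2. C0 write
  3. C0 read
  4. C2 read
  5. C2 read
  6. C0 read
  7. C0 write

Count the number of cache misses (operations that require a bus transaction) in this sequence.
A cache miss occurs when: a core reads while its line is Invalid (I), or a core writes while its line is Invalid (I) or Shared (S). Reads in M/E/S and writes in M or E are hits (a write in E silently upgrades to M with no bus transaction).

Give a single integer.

Answer: 4

Derivation:
Op 1: C1 read [C1 read from I: no other sharers -> C1=E (exclusive)] -> [I,E,I] [MISS #1: read from I]
Op 2: C0 write [C0 write: invalidate ['C1=E'] -> C0=M] -> [M,I,I] [MISS #2: write from I]
Op 3: C0 read [C0 read: already in M, no change] -> [M,I,I] [hit: read from M]
Op 4: C2 read [C2 read from I: others=['C0=M'] -> C2=S, others downsized to S] -> [S,I,S] [MISS #3: read from I]
Op 5: C2 read [C2 read: already in S, no change] -> [S,I,S] [hit: read from S]
Op 6: C0 read [C0 read: already in S, no change] -> [S,I,S] [hit: read from S]
Op 7: C0 write [C0 write: invalidate ['C2=S'] -> C0=M] -> [M,I,I] [MISS #4: write from S]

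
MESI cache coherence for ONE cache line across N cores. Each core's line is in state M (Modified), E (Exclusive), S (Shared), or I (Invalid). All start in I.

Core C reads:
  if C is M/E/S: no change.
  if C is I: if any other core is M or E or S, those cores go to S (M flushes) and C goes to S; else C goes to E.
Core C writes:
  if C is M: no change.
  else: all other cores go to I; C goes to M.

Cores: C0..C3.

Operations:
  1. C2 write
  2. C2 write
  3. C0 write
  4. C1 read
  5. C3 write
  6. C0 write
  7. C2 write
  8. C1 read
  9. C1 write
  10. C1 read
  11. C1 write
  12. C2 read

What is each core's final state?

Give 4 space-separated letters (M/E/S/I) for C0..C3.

Op 1: C2 write [C2 write: invalidate none -> C2=M] -> [I,I,M,I]
Op 2: C2 write [C2 write: already M (modified), no change] -> [I,I,M,I]
Op 3: C0 write [C0 write: invalidate ['C2=M'] -> C0=M] -> [M,I,I,I]
Op 4: C1 read [C1 read from I: others=['C0=M'] -> C1=S, others downsized to S] -> [S,S,I,I]
Op 5: C3 write [C3 write: invalidate ['C0=S', 'C1=S'] -> C3=M] -> [I,I,I,M]
Op 6: C0 write [C0 write: invalidate ['C3=M'] -> C0=M] -> [M,I,I,I]
Op 7: C2 write [C2 write: invalidate ['C0=M'] -> C2=M] -> [I,I,M,I]
Op 8: C1 read [C1 read from I: others=['C2=M'] -> C1=S, others downsized to S] -> [I,S,S,I]
Op 9: C1 write [C1 write: invalidate ['C2=S'] -> C1=M] -> [I,M,I,I]
Op 10: C1 read [C1 read: already in M, no change] -> [I,M,I,I]
Op 11: C1 write [C1 write: already M (modified), no change] -> [I,M,I,I]
Op 12: C2 read [C2 read from I: others=['C1=M'] -> C2=S, others downsized to S] -> [I,S,S,I]

Answer: I S S I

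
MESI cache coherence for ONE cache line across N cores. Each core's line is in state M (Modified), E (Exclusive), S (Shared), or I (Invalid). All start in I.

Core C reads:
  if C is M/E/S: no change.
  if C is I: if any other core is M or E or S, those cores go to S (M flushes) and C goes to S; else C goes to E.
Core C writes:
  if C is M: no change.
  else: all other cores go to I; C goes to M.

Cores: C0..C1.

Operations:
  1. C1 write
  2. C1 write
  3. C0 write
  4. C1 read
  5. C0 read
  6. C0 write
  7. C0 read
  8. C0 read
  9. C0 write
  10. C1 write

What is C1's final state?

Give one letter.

Op 1: C1 write [C1 write: invalidate none -> C1=M] -> [I,M]
Op 2: C1 write [C1 write: already M (modified), no change] -> [I,M]
Op 3: C0 write [C0 write: invalidate ['C1=M'] -> C0=M] -> [M,I]
Op 4: C1 read [C1 read from I: others=['C0=M'] -> C1=S, others downsized to S] -> [S,S]
Op 5: C0 read [C0 read: already in S, no change] -> [S,S]
Op 6: C0 write [C0 write: invalidate ['C1=S'] -> C0=M] -> [M,I]
Op 7: C0 read [C0 read: already in M, no change] -> [M,I]
Op 8: C0 read [C0 read: already in M, no change] -> [M,I]
Op 9: C0 write [C0 write: already M (modified), no change] -> [M,I]
Op 10: C1 write [C1 write: invalidate ['C0=M'] -> C1=M] -> [I,M]

Answer: M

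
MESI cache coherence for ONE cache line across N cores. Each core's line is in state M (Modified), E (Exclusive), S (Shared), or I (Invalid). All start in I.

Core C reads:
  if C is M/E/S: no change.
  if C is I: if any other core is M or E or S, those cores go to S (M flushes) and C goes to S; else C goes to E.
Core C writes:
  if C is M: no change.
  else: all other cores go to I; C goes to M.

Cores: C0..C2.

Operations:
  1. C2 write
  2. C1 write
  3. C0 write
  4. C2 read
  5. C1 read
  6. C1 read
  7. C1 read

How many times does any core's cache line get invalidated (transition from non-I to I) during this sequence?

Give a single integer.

Answer: 2

Derivation:
Op 1: C2 write [C2 write: invalidate none -> C2=M] -> [I,I,M] (invalidations this op: 0; running total: 0)
Op 2: C1 write [C1 write: invalidate ['C2=M'] -> C1=M] -> [I,M,I] (invalidations this op: 1; running total: 1)
Op 3: C0 write [C0 write: invalidate ['C1=M'] -> C0=M] -> [M,I,I] (invalidations this op: 1; running total: 2)
Op 4: C2 read [C2 read from I: others=['C0=M'] -> C2=S, others downsized to S] -> [S,I,S] (invalidations this op: 0; running total: 2)
Op 5: C1 read [C1 read from I: others=['C0=S', 'C2=S'] -> C1=S, others downsized to S] -> [S,S,S] (invalidations this op: 0; running total: 2)
Op 6: C1 read [C1 read: already in S, no change] -> [S,S,S] (invalidations this op: 0; running total: 2)
Op 7: C1 read [C1 read: already in S, no change] -> [S,S,S] (invalidations this op: 0; running total: 2)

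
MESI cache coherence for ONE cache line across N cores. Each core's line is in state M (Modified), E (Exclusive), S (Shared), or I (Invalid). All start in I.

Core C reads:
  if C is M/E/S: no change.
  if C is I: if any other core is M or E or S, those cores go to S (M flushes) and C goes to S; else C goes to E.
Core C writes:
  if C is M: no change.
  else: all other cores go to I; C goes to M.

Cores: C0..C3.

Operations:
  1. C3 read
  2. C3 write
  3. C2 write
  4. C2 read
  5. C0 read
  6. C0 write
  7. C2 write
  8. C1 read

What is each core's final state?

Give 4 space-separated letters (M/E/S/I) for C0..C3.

Op 1: C3 read [C3 read from I: no other sharers -> C3=E (exclusive)] -> [I,I,I,E]
Op 2: C3 write [C3 write: invalidate none -> C3=M] -> [I,I,I,M]
Op 3: C2 write [C2 write: invalidate ['C3=M'] -> C2=M] -> [I,I,M,I]
Op 4: C2 read [C2 read: already in M, no change] -> [I,I,M,I]
Op 5: C0 read [C0 read from I: others=['C2=M'] -> C0=S, others downsized to S] -> [S,I,S,I]
Op 6: C0 write [C0 write: invalidate ['C2=S'] -> C0=M] -> [M,I,I,I]
Op 7: C2 write [C2 write: invalidate ['C0=M'] -> C2=M] -> [I,I,M,I]
Op 8: C1 read [C1 read from I: others=['C2=M'] -> C1=S, others downsized to S] -> [I,S,S,I]

Answer: I S S I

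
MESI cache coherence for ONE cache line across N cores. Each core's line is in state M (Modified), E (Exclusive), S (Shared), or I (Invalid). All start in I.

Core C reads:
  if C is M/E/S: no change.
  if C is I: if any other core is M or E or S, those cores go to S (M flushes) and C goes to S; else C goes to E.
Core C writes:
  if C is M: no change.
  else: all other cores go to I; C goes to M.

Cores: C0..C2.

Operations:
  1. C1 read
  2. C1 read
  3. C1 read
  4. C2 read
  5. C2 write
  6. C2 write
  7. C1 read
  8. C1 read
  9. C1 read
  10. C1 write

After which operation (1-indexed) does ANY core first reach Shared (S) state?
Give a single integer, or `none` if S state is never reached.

Op 1: C1 read [C1 read from I: no other sharers -> C1=E (exclusive)] -> [I,E,I]
Op 2: C1 read [C1 read: already in E, no change] -> [I,E,I]
Op 3: C1 read [C1 read: already in E, no change] -> [I,E,I]
Op 4: C2 read [C2 read from I: others=['C1=E'] -> C2=S, others downsized to S] -> [I,S,S]
  -> First S state at op 4; remaining ops need not be traced.

Answer: 4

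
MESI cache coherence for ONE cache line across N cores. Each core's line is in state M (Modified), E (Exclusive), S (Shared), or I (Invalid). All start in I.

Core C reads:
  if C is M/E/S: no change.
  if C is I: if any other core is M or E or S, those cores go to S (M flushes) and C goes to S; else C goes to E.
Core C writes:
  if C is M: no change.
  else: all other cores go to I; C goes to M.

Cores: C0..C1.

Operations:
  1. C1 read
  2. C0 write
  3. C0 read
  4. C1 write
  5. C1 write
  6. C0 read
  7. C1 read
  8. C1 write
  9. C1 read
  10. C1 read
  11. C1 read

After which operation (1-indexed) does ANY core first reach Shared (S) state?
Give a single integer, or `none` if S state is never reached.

Op 1: C1 read [C1 read from I: no other sharers -> C1=E (exclusive)] -> [I,E]
Op 2: C0 write [C0 write: invalidate ['C1=E'] -> C0=M] -> [M,I]
Op 3: C0 read [C0 read: already in M, no change] -> [M,I]
Op 4: C1 write [C1 write: invalidate ['C0=M'] -> C1=M] -> [I,M]
Op 5: C1 write [C1 write: already M (modified), no change] -> [I,M]
Op 6: C0 read [C0 read from I: others=['C1=M'] -> C0=S, others downsized to S] -> [S,S]
  -> First S state at op 6; remaining ops need not be traced.

Answer: 6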